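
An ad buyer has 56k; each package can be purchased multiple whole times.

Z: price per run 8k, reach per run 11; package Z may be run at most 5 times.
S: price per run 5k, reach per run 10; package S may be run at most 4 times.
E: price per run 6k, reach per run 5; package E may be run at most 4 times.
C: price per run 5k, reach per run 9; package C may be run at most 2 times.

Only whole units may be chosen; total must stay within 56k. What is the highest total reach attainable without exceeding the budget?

S has the best ratio (10/5); taking only S gives at most 4×10 = 40 (stopped by the supply cap of 4).
Mixing does better — 3×Z, 4×S, and 2×C: price 54 ≤ 56, reach 3·11 + 4·10 + 2·9 = 91.

91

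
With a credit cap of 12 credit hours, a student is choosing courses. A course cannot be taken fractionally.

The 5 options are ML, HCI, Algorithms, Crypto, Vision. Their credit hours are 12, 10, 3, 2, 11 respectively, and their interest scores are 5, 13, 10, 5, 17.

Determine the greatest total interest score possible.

18

Allowing fractional choices, the relaxed optimum would be about 25.8, but courses are indivisible.
Vision: credit hours 11 ≤ 12, interest score 17.
HCI + Crypto: credit hours 10 + 2 = 12 ≤ 12, interest score 13 + 5 = 18.
Algorithms + Crypto: credit hours 3 + 2 = 5 ≤ 12, interest score 10 + 5 = 15.
Best is HCI and Crypto with total interest score 18.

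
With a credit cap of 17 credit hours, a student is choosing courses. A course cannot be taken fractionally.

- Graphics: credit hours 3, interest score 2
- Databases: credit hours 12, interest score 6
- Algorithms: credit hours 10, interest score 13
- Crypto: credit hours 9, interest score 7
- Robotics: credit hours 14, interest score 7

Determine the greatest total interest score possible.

15

Allowing fractional choices, the relaxed optimum would be about 18.4, but courses are indivisible.
Graphics + Crypto: credit hours 3 + 9 = 12 ≤ 17, interest score 2 + 7 = 9.
Algorithms: credit hours 10 ≤ 17, interest score 13.
Graphics + Algorithms: credit hours 3 + 10 = 13 ≤ 17, interest score 2 + 13 = 15.
Best is Graphics and Algorithms with total interest score 15.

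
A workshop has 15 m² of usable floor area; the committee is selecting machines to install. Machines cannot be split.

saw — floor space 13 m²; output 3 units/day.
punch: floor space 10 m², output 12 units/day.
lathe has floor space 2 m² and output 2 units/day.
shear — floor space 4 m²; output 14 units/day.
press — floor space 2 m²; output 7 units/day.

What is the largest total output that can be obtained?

26

Allowing fractional choices, the relaxed optimum would be about 31.8, but machines are indivisible.
lathe + shear + press: floor space 2 + 4 + 2 = 8 ≤ 15, output 2 + 14 + 7 = 23.
punch + shear: floor space 10 + 4 = 14 ≤ 15, output 12 + 14 = 26.
Best is punch and shear with total output 26.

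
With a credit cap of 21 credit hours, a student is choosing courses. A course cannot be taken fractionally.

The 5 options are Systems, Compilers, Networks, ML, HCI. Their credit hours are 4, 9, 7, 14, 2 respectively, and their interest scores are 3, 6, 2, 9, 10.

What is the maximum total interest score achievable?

22

This is a 0-1 knapsack instance.
Take Systems, ML, and HCI: credit hours 4 + 14 + 2 = 20 ≤ 21, interest score 3 + 9 + 10 = 22.
No other feasible combination does better.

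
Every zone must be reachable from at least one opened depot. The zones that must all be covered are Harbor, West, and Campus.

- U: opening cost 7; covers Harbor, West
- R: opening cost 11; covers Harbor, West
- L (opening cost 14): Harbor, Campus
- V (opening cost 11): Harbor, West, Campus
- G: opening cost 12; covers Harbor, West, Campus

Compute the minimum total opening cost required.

This is a weighted set-cover instance.
V alone covers Harbor, West, Campus — every zone.
Total opening cost: 11.

11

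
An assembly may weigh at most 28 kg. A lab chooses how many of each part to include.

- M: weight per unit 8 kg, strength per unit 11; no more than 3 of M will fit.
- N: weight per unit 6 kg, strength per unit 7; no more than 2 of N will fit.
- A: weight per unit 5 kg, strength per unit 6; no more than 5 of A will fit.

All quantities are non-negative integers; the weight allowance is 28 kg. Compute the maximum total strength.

36

This is a bounded integer knapsack.
M has the best ratio (11/8); taking only M gives at most 3×11 = 33 (stopped by the weight limit).
Mixing does better — 2×M and 2×N: weight 28 ≤ 28, strength 2·11 + 2·7 = 36.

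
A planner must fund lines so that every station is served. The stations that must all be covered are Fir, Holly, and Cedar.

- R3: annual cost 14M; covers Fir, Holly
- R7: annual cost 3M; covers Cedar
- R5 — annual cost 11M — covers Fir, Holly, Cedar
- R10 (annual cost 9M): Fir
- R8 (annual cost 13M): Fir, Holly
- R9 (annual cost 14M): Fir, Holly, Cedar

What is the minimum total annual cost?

11

This is a weighted set-cover instance.
R5 alone covers Fir, Holly, Cedar — every station.
Total annual cost: 11.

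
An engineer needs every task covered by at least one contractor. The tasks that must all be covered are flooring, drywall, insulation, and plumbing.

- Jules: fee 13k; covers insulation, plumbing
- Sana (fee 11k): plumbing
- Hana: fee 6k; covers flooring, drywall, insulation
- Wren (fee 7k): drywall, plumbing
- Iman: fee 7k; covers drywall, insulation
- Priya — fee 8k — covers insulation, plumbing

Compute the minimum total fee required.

13

Choose Hana and Wren: together they cover flooring, drywall, insulation, plumbing — every task.
Total fee: 6 + 7 = 13.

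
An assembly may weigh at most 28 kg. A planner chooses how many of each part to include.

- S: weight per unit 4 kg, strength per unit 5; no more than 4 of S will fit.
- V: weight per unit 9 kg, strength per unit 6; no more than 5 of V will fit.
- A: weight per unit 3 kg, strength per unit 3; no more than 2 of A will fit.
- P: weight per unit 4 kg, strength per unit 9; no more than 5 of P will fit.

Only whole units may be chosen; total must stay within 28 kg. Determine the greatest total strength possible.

55

P has the best ratio (9/4); taking only P gives at most 5×9 = 45 (stopped by the supply cap of 5).
Mixing does better — 2×S and 5×P: weight 28 ≤ 28, strength 2·5 + 5·9 = 55.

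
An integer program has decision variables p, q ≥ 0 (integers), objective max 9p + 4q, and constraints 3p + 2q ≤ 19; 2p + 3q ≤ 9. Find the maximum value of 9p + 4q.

36

Relaxing integrality, the LP optimum is 40.50 at (p,q) = (4.5, 0), which is not an integer point.
(p,q)=(4,0): 3·4+2·0=12≤19, 2·4+3·0=8≤9, objective 36.
(p,q)=(3,1): 3·3+2·1=11≤19, 2·3+3·1=9≤9, objective 31.
(p,q)=(3,0): 3·3+2·0=9≤19, 2·3+3·0=6≤9, objective 27.
Maximum is 36 at (p,q)=(4,0).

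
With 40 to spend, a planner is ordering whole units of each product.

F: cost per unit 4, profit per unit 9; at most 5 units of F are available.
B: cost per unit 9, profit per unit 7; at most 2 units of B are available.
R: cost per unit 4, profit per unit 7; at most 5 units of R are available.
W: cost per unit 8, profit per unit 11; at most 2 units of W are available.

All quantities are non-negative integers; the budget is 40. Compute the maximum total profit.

80

F has the best ratio (9/4); taking only F gives at most 5×9 = 45 (stopped by the supply cap of 5).
Mixing does better — 5×F and 5×R: cost 40 ≤ 40, profit 5·9 + 5·7 = 80.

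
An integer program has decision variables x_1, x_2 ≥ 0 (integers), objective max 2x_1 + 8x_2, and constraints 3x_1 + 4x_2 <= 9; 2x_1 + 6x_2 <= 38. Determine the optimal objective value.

(x_1,x_2)=(0,2) is feasible, giving 16.
(x_1,x_2)=(1,1) is feasible, giving 10.
(x_1,x_2)=(0,1) is feasible, giving 8.
No feasible integer point exceeds 16.

16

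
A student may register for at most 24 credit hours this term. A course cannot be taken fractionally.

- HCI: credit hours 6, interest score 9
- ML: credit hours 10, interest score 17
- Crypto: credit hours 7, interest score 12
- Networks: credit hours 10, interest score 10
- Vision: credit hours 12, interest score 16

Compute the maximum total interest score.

38

Allowing fractional choices, the relaxed optimum would be about 39.3, but courses are indivisible.
HCI + ML + Crypto: credit hours 6 + 10 + 7 = 23 ≤ 24, interest score 9 + 17 + 12 = 38.
HCI + Crypto + Networks: credit hours 6 + 7 + 10 = 23 ≤ 24, interest score 9 + 12 + 10 = 31.
ML + Vision: credit hours 10 + 12 = 22 ≤ 24, interest score 17 + 16 = 33.
Best is HCI, ML, and Crypto with total interest score 38.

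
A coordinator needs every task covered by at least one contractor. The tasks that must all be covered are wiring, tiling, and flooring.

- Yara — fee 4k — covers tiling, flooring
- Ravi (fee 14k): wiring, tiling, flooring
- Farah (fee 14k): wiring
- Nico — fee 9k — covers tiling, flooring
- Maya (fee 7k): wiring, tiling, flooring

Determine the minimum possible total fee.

7

The greedy cost-per-new-task heuristic would pick Yara and Maya for 11, but a cheaper cover exists.
Maya alone covers wiring, tiling, flooring — every task.
Total fee: 7.
No cover costs less than 7.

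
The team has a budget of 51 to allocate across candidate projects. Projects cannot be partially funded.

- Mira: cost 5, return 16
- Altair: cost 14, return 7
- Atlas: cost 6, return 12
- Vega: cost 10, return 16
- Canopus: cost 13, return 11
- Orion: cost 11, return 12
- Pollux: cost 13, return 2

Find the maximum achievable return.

67

Treat it as a binary knapsack problem.
Allowing fractional choices, the relaxed optimum would be about 70.0, but projects are indivisible.
Mira + Atlas + Vega + Canopus + Orion: cost 5 + 6 + 10 + 13 + 11 = 45 ≤ 51, return 16 + 12 + 16 + 11 + 12 = 67.
Mira + Altair + Atlas + Vega + Orion: cost 5 + 14 + 6 + 10 + 11 = 46 ≤ 51, return 16 + 7 + 12 + 16 + 12 = 63.
Best is Mira, Atlas, Vega, Canopus, and Orion with total return 67.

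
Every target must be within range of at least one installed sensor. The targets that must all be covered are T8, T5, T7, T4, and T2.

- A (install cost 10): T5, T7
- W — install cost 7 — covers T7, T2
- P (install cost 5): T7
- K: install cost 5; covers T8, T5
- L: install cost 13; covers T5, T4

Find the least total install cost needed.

Choose W, K, and L: together they cover T8, T5, T7, T4, T2 — every target.
Total install cost: 7 + 5 + 13 = 25.
No cover costs less than 25.

25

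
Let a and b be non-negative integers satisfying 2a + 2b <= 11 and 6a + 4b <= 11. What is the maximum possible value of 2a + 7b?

14

(a,b)=(0,2): 2·0+2·2=4≤11, 6·0+4·2=8≤11, objective 14.
(a,b)=(1,1): 2·1+2·1=4≤11, 6·1+4·1=10≤11, objective 9.
(a,b)=(0,1): 2·0+2·1=2≤11, 6·0+4·1=4≤11, objective 7.
No feasible integer point exceeds 14.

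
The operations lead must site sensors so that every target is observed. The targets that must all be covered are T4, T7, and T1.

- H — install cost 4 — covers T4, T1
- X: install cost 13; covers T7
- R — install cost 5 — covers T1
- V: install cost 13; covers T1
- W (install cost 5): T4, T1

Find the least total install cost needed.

17

This is an integer covering problem.
Choose H and X: together they cover T4, T7, T1 — every target.
Total install cost: 4 + 13 = 17.
No cover costs less than 17.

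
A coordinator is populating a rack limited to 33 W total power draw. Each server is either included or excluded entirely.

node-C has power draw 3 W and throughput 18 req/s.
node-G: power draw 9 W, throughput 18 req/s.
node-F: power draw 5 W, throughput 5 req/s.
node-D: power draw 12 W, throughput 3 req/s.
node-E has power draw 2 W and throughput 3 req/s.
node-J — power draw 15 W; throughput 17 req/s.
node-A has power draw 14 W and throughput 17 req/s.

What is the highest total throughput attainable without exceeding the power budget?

node-C + node-G + node-F + node-A: power draw 3 + 9 + 5 + 14 = 31 ≤ 33, throughput 18 + 18 + 5 + 17 = 58.
node-C + node-G + node-F + node-E + node-A: power draw 3 + 9 + 5 + 2 + 14 = 33 ≤ 33, throughput 18 + 18 + 5 + 3 + 17 = 61.
node-C + node-G + node-F + node-J: power draw 3 + 9 + 5 + 15 = 32 ≤ 33, throughput 18 + 18 + 5 + 17 = 58.
Best is node-C, node-G, node-F, node-E, and node-A with total throughput 61.

61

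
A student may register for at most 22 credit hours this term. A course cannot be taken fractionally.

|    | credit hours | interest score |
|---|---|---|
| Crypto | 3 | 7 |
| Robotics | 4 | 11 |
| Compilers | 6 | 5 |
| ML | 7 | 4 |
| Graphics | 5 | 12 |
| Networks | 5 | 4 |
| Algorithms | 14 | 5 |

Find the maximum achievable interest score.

Treat it as a binary knapsack problem.
Allowing fractional choices, the relaxed optimum would be about 38.2, but courses are indivisible.
Crypto + Robotics + ML + Graphics: credit hours 3 + 4 + 7 + 5 = 19 ≤ 22, interest score 7 + 11 + 4 + 12 = 34.
Crypto + Robotics + Graphics + Networks: credit hours 3 + 4 + 5 + 5 = 17 ≤ 22, interest score 7 + 11 + 12 + 4 = 34.
Crypto + Robotics + Compilers + Graphics: credit hours 3 + 4 + 6 + 5 = 18 ≤ 22, interest score 7 + 11 + 5 + 12 = 35.
Best is Crypto, Robotics, Compilers, and Graphics with total interest score 35.

35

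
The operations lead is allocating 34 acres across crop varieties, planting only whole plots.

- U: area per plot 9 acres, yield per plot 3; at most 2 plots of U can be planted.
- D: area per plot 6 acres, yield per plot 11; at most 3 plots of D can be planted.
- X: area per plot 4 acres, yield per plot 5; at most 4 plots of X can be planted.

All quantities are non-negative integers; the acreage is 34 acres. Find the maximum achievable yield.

This is a bounded integer knapsack.
D has the best ratio (11/6); taking only D gives at most 3×11 = 33 (stopped by the supply cap of 3).
Mixing does better — 3×D and 4×X: area 34 ≤ 34, yield 3·11 + 4·5 = 53.

53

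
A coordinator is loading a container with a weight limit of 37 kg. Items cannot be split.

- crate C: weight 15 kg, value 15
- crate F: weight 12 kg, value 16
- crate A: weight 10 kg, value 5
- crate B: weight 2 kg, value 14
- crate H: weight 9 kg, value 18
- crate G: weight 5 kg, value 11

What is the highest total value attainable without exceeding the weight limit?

Allowing fractional choices, the relaxed optimum would be about 68.0, but items are indivisible.
crate C + crate B + crate H + crate G: weight 15 + 2 + 9 + 5 = 31 ≤ 37, value 15 + 14 + 18 + 11 = 58.
crate C + crate F + crate B + crate G: weight 15 + 12 + 2 + 5 = 34 ≤ 37, value 15 + 16 + 14 + 11 = 56.
crate F + crate B + crate H + crate G: weight 12 + 2 + 9 + 5 = 28 ≤ 37, value 16 + 14 + 18 + 11 = 59.
Best is crate F, crate B, crate H, and crate G with total value 59.

59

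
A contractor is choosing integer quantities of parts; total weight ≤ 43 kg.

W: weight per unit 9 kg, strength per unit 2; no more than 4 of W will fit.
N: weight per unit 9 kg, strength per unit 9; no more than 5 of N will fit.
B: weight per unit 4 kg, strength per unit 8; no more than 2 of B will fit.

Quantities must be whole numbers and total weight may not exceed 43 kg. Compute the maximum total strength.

44

B has the best ratio (8/4); taking only B gives at most 2×8 = 16 (stopped by the supply cap of 2).
Mixing does better — 4×N and 1×B: weight 40 ≤ 43, strength 4·9 + 1·8 = 44.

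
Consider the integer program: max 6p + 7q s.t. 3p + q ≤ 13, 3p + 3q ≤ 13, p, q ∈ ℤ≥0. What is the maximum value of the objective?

28

(p,q)=(0,4): 3·0+1·4=4≤13, 3·0+3·4=12≤13, objective 28.
(p,q)=(1,3): 3·1+1·3=6≤13, 3·1+3·3=12≤13, objective 27.
No feasible integer point exceeds 28.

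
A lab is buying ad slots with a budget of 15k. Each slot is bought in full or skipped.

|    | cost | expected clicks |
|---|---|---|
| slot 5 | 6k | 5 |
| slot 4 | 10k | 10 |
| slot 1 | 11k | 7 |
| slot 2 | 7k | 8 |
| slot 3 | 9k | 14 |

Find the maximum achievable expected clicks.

Allowing fractional choices, the relaxed optimum would be about 20.9, but ad slots are indivisible.
slot 5 + slot 2: cost 6 + 7 = 13 ≤ 15, expected clicks 5 + 8 = 13.
slot 5 + slot 3: cost 6 + 9 = 15 ≤ 15, expected clicks 5 + 14 = 19.
slot 3: cost 9 ≤ 15, expected clicks 14.
Best is slot 5 and slot 3 with total expected clicks 19.

19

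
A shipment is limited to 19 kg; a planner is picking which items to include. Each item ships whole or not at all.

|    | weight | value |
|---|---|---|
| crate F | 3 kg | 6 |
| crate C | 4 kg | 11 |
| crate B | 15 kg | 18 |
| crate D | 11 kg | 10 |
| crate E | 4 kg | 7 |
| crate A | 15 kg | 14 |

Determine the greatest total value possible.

crate C + crate D + crate E: weight 4 + 11 + 4 = 19 ≤ 19, value 11 + 10 + 7 = 28.
crate C + crate B: weight 4 + 15 = 19 ≤ 19, value 11 + 18 = 29.
Best is crate C and crate B with total value 29.

29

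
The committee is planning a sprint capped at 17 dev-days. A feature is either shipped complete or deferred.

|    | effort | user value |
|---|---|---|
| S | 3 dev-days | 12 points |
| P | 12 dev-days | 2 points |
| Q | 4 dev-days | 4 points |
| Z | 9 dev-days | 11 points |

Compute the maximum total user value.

Take S, Q, and Z: effort 3 + 4 + 9 = 16 ≤ 17, user value 12 + 4 + 11 = 27.
No other feasible combination does better.

27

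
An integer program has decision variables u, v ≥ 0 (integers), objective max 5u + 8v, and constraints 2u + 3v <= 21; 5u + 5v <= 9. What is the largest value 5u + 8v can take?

(u,v)=(0,1) is feasible, giving 8.
(u,v)=(1,0) is feasible, giving 5.
The best lattice point is (0,1), giving 8.

8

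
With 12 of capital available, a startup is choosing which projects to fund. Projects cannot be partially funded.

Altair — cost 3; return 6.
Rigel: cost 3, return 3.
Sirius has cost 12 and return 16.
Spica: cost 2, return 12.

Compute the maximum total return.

21

This is a 0-1 knapsack instance.
Allowing fractional choices, the relaxed optimum would be about 27.3, but projects are indivisible.
Sirius: cost 12 ≤ 12, return 16.
Altair + Spica: cost 3 + 2 = 5 ≤ 12, return 6 + 12 = 18.
Altair + Rigel + Spica: cost 3 + 3 + 2 = 8 ≤ 12, return 6 + 3 + 12 = 21.
Best is Altair, Rigel, and Spica with total return 21.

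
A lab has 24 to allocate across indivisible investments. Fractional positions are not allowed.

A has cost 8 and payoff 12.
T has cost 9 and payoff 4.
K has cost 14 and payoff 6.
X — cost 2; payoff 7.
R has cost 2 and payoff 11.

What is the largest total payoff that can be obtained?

Allowing fractional choices, the relaxed optimum would be about 35.3, but investments are indivisible.
A + X + R: cost 8 + 2 + 2 = 12 ≤ 24, payoff 12 + 7 + 11 = 30.
A + T + X + R: cost 8 + 9 + 2 + 2 = 21 ≤ 24, payoff 12 + 4 + 7 + 11 = 34.
Best is A, T, X, and R with total payoff 34.

34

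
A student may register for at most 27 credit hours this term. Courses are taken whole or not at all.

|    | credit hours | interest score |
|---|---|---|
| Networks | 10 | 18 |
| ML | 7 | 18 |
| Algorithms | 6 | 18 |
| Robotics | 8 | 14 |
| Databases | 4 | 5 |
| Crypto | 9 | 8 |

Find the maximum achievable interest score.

Treat it as a binary knapsack problem.
Allowing fractional choices, the relaxed optimum would be about 61.0, but courses are indivisible.
Networks + ML + Algorithms + Databases: credit hours 10 + 7 + 6 + 4 = 27 ≤ 27, interest score 18 + 18 + 18 + 5 = 59.
Networks + ML + Algorithms: credit hours 10 + 7 + 6 = 23 ≤ 27, interest score 18 + 18 + 18 = 54.
ML + Algorithms + Robotics + Databases: credit hours 7 + 6 + 8 + 4 = 25 ≤ 27, interest score 18 + 18 + 14 + 5 = 55.
Best is Networks, ML, Algorithms, and Databases with total interest score 59.

59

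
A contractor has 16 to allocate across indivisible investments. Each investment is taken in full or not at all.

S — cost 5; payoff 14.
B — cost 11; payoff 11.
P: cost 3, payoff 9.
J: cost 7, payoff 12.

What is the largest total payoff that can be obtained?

S + B: cost 5 + 11 = 16 ≤ 16, payoff 14 + 11 = 25.
S + J: cost 5 + 7 = 12 ≤ 16, payoff 14 + 12 = 26.
S + P + J: cost 5 + 3 + 7 = 15 ≤ 16, payoff 14 + 9 + 12 = 35.
Best is S, P, and J with total payoff 35.

35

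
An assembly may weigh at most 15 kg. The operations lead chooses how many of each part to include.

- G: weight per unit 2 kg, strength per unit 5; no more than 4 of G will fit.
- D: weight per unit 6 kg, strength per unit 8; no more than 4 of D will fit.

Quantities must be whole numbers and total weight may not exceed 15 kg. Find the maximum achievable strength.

4×G and 1×D: weight 14 ≤ 15, strength 4·5 + 1·8 = 28.
3×G and 1×D: weight 12 ≤ 15, strength 3·5 + 1·8 = 23.
Best is 28.

28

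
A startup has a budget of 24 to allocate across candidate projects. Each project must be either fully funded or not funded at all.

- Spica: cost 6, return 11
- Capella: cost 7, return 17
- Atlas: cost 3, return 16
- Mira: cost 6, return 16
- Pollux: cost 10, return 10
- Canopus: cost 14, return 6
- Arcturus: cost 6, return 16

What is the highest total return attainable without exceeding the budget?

Capella + Atlas + Mira + Arcturus: cost 7 + 3 + 6 + 6 = 22 ≤ 24, return 17 + 16 + 16 + 16 = 65.
Spica + Capella + Atlas + Mira: cost 6 + 7 + 3 + 6 = 22 ≤ 24, return 11 + 17 + 16 + 16 = 60.
Best is Capella, Atlas, Mira, and Arcturus with total return 65.

65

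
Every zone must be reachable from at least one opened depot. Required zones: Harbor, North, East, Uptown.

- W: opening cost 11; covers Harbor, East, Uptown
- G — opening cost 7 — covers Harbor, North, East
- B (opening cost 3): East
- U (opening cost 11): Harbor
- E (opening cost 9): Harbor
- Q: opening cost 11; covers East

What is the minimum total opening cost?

18

This is an integer covering problem.
Choose W and G: together they cover Harbor, North, East, Uptown — every zone.
Total opening cost: 11 + 7 = 18.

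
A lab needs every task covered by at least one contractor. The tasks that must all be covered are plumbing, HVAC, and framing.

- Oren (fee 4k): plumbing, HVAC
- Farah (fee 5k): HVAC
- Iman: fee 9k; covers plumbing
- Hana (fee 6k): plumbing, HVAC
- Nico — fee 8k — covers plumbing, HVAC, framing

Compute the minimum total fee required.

8

The greedy cost-per-new-task heuristic would pick Oren and Nico for 12, but a cheaper cover exists.
Nico alone covers plumbing, HVAC, framing — every task.
Total fee: 8.
No cover costs less than 8.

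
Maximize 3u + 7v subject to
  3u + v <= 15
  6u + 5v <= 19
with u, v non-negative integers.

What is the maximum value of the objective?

Relaxing integrality, the LP optimum is 26.60 at (u,v) = (0, 3.8), which is not an integer point.
(u,v)=(0,3): 3·0+1·3=3≤15, 6·0+5·3=15≤19, objective 21.
(u,v)=(1,2): 3·1+1·2=5≤15, 6·1+5·2=16≤19, objective 17.
(u,v)=(0,2): 3·0+1·2=2≤15, 6·0+5·2=10≤19, objective 14.
No feasible integer point exceeds 21.

21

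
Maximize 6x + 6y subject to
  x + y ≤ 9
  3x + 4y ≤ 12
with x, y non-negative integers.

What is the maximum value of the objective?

24

(x,y)=(4,0): 1·4+1·0=4≤9, 3·4+4·0=12≤12, objective 24.
(x,y)=(3,0): 1·3+1·0=3≤9, 3·3+4·0=9≤12, objective 18.
The best lattice point is (4,0), giving 24.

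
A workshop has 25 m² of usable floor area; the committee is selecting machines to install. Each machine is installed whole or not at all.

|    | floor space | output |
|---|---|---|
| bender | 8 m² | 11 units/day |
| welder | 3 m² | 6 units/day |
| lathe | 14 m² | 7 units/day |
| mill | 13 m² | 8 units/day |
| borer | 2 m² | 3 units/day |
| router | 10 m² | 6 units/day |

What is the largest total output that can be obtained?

Take bender, welder, borer, and router: floor space 8 + 3 + 2 + 10 = 23 ≤ 25, output 11 + 6 + 3 + 6 = 26.
No other feasible combination does better.

26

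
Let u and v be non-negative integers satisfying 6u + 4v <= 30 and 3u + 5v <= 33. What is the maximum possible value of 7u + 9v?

(u,v)=(1,6): 6·1+4·6=30≤30, 3·1+5·6=33≤33, objective 61.
(u,v)=(0,6): 6·0+4·6=24≤30, 3·0+5·6=30≤33, objective 54.
(u,v)=(1,5): 6·1+4·5=26≤30, 3·1+5·5=28≤33, objective 52.
The best lattice point is (1,6), giving 61.

61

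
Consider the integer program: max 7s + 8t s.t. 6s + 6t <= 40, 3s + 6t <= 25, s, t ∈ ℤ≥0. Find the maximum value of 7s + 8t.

Relaxing integrality, the LP optimum is 48.33 at (s,t) = (5, 1.67), which is not an integer point.
(s,t)=(4,2): 6·4+6·2=36≤40, 3·4+6·2=24≤25, objective 44.
(s,t)=(5,1): 6·5+6·1=36≤40, 3·5+6·1=21≤25, objective 43.
(s,t)=(6,0): 6·6+6·0=36≤40, 3·6+6·0=18≤25, objective 42.
No feasible integer point exceeds 44.

44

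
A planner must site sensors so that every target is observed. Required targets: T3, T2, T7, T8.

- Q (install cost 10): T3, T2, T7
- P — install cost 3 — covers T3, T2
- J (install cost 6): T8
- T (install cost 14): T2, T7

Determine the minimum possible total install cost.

The greedy cost-per-new-target heuristic would pick P, J, and Q for 19, but a cheaper cover exists.
Choose Q and J: together they cover T3, T2, T7, T8 — every target.
Total install cost: 10 + 6 = 16.
No cover costs less than 16.

16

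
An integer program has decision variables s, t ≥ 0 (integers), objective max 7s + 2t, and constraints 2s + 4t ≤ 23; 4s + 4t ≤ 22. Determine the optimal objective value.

35

(s,t)=(5,0) is feasible, giving 35.
(s,t)=(4,1) is feasible, giving 30.
(s,t)=(4,0) is feasible, giving 28.
Maximum is 35 at (s,t)=(5,0).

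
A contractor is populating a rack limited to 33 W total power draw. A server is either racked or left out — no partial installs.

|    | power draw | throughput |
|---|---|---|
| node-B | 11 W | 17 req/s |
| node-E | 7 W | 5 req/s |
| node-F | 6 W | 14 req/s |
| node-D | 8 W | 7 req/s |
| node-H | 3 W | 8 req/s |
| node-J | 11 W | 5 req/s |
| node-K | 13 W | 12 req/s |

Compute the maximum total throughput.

51

Take node-B, node-F, node-H, and node-K: power draw 11 + 6 + 3 + 13 = 33 ≤ 33, throughput 17 + 14 + 8 + 12 = 51.
No other feasible combination does better.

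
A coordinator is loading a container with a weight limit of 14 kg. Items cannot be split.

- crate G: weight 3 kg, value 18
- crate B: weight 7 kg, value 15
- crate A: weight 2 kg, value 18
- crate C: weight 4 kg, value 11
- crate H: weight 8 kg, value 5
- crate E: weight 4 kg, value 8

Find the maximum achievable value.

This is an integer program with binary decision variables.
Allowing fractional choices, the relaxed optimum would be about 57.7, but items are indivisible.
crate G + crate B + crate A: weight 3 + 7 + 2 = 12 ≤ 14, value 18 + 15 + 18 = 51.
crate G + crate A + crate C: weight 3 + 2 + 4 = 9 ≤ 14, value 18 + 18 + 11 = 47.
crate G + crate A + crate C + crate E: weight 3 + 2 + 4 + 4 = 13 ≤ 14, value 18 + 18 + 11 + 8 = 55.
Best is crate G, crate A, crate C, and crate E with total value 55.

55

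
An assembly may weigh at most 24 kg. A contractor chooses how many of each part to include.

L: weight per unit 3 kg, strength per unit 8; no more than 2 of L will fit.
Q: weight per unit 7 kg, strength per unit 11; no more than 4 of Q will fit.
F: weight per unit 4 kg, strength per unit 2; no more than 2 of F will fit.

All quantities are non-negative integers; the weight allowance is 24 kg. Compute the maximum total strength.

L has the best ratio (8/3); taking only L gives at most 2×8 = 16 (stopped by the supply cap of 2).
Mixing does better — 1×L and 3×Q: weight 24 ≤ 24, strength 1·8 + 3·11 = 41.

41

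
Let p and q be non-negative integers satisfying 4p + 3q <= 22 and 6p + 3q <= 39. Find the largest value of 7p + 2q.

35

Relaxing integrality, the LP optimum is 38.50 at (p,q) = (5.5, 0), which is not an integer point.
(p,q)=(5,0): 4·5+3·0=20≤22, 6·5+3·0=30≤39, objective 35.
(p,q)=(4,1): 4·4+3·1=19≤22, 6·4+3·1=27≤39, objective 30.
(p,q)=(4,0): 4·4+3·0=16≤22, 6·4+3·0=24≤39, objective 28.
Maximum is 35 at (p,q)=(5,0).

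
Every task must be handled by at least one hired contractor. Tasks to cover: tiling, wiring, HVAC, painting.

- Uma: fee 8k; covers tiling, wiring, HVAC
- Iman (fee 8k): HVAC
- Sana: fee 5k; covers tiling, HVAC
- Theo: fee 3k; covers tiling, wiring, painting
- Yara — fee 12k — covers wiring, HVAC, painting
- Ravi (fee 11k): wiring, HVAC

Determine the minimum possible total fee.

8

This is an integer covering problem.
Choose Sana and Theo: together they cover tiling, wiring, HVAC, painting — every task.
Total fee: 5 + 3 = 8.
No cover costs less than 8.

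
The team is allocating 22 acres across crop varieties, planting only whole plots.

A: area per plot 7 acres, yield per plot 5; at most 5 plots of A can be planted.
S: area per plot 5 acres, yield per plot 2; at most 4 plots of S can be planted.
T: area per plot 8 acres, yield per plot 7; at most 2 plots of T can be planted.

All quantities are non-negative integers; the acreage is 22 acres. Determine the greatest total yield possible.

17

T has the best ratio (7/8); taking only T gives at most 2×7 = 14 (stopped by the area limit).
Mixing does better — 2×A and 1×T: area 22 ≤ 22, yield 2·5 + 1·7 = 17.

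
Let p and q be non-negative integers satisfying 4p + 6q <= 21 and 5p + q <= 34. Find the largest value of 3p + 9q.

27

(p,q)=(0,3): 4·0+6·3=18≤21, 5·0+1·3=3≤34, objective 27.
(p,q)=(1,2): 4·1+6·2=16≤21, 5·1+1·2=7≤34, objective 21.
The best lattice point is (0,3), giving 27.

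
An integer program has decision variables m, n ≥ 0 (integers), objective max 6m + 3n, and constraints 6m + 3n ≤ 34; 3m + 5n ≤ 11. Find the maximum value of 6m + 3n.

18

The continuous relaxation peaks at (3.67, 0) with value 22.00; rounding to a feasible lattice point costs some objective.
(m,n)=(3,0): 6·3+3·0=18≤34, 3·3+5·0=9≤11, objective 18.
(m,n)=(2,1): 6·2+3·1=15≤34, 3·2+5·1=11≤11, objective 15.
The best lattice point is (3,0), giving 18.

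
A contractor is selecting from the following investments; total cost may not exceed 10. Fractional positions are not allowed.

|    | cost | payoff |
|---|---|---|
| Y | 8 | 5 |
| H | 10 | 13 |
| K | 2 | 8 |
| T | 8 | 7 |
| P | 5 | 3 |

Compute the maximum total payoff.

15

Allowing fractional choices, the relaxed optimum would be about 18.4, but investments are indivisible.
H: cost 10 ≤ 10, payoff 13.
K + T: cost 2 + 8 = 10 ≤ 10, payoff 8 + 7 = 15.
Y + K: cost 8 + 2 = 10 ≤ 10, payoff 5 + 8 = 13.
Best is K and T with total payoff 15.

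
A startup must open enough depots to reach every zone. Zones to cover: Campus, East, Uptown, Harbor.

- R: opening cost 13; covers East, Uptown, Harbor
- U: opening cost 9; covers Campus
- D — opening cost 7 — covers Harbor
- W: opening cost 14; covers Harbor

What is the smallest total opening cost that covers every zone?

22

Choose R and U: together they cover Campus, East, Uptown, Harbor — every zone.
Total opening cost: 13 + 9 = 22.
No cover costs less than 22.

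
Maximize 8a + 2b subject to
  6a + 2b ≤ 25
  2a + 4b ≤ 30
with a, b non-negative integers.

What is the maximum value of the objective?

Relaxing integrality, the LP optimum is 33.33 at (a,b) = (4.17, 0), which is not an integer point.
(a,b)=(4,0): 6·4+2·0=24≤25, 2·4+4·0=8≤30, objective 32.
(a,b)=(3,1): 6·3+2·1=20≤25, 2·3+4·1=10≤30, objective 26.
The best lattice point is (4,0), giving 32.

32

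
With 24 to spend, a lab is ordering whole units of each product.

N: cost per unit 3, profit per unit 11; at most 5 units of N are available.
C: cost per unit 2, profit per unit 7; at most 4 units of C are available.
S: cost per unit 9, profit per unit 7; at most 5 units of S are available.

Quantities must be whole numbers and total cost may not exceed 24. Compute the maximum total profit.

N has the best ratio (11/3); taking only N gives at most 5×11 = 55 (stopped by the supply cap of 5).
Mixing does better — 5×N and 4×C: cost 23 ≤ 24, profit 5·11 + 4·7 = 83.

83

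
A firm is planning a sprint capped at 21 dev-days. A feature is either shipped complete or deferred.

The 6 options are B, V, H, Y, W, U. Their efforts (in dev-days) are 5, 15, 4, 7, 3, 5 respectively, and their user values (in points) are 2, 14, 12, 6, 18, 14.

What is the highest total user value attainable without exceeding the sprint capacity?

This is a 0-1 knapsack instance.
Take H, Y, W, and U: effort 4 + 7 + 3 + 5 = 19 ≤ 21, user value 12 + 6 + 18 + 14 = 50.
No other feasible combination does better.

50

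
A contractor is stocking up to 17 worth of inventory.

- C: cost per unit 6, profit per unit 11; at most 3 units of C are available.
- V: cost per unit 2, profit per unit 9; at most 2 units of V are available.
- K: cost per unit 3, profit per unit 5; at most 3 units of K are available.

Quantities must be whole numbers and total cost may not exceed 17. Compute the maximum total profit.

40

This is a bounded integer knapsack.
1×C, 2×V, and 2×K: cost 16 ≤ 17, profit 1·11 + 2·9 + 2·5 = 39.
2×C and 2×V: cost 16 ≤ 17, profit 2·11 + 2·9 = 40.
Best is 40.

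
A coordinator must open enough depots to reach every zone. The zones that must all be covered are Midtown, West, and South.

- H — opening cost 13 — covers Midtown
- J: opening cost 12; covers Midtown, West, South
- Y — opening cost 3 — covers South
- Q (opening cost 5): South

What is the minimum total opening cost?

This is a weighted set-cover instance.
The greedy cost-per-new-zone heuristic would pick Y and J for 15, but a cheaper cover exists.
J alone covers Midtown, West, South — every zone.
Total opening cost: 12.
No cover costs less than 12.

12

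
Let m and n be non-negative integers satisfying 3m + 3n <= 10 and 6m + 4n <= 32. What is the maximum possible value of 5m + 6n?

18

(m,n)=(0,3): 3·0+3·3=9≤10, 6·0+4·3=12≤32, objective 18.
(m,n)=(1,2): 3·1+3·2=9≤10, 6·1+4·2=14≤32, objective 17.
(m,n)=(0,2): 3·0+3·2=6≤10, 6·0+4·2=8≤32, objective 12.
Maximum is 18 at (m,n)=(0,3).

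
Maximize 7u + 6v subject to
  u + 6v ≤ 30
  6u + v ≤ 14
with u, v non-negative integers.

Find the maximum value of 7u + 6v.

31

(u,v)=(1,4): 1·1+6·4=25≤30, 6·1+1·4=10≤14, objective 31.
(u,v)=(0,5): 1·0+6·5=30≤30, 6·0+1·5=5≤14, objective 30.
(u,v)=(1,3): 1·1+6·3=19≤30, 6·1+1·3=9≤14, objective 25.
Maximum is 31 at (u,v)=(1,4).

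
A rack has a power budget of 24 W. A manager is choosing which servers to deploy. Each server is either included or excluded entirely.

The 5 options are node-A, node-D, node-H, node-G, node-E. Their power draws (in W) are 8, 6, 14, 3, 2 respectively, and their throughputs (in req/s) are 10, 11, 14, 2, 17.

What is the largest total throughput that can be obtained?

Allowing fractional choices, the relaxed optimum would be about 46.0, but servers are indivisible.
node-D + node-H + node-E: power draw 6 + 14 + 2 = 22 ≤ 24, throughput 11 + 14 + 17 = 42.
node-A + node-D + node-G + node-E: power draw 8 + 6 + 3 + 2 = 19 ≤ 24, throughput 10 + 11 + 2 + 17 = 40.
node-A + node-H + node-E: power draw 8 + 14 + 2 = 24 ≤ 24, throughput 10 + 14 + 17 = 41.
Best is node-D, node-H, and node-E with total throughput 42.

42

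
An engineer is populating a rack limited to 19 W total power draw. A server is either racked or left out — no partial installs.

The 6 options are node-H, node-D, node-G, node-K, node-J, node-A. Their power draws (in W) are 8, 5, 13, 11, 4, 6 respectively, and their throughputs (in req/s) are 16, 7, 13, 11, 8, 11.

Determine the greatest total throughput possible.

node-H + node-D + node-J: power draw 8 + 5 + 4 = 17 ≤ 19, throughput 16 + 7 + 8 = 31.
node-H + node-J + node-A: power draw 8 + 4 + 6 = 18 ≤ 19, throughput 16 + 8 + 11 = 35.
node-H + node-D + node-A: power draw 8 + 5 + 6 = 19 ≤ 19, throughput 16 + 7 + 11 = 34.
Best is node-H, node-J, and node-A with total throughput 35.

35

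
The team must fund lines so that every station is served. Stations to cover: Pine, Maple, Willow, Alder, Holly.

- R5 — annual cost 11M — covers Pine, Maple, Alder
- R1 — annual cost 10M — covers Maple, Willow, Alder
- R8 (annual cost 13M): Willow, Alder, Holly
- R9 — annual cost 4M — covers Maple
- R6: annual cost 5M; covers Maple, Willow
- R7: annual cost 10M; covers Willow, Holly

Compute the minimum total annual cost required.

The greedy cost-per-new-station heuristic would pick R6, R5, and R7 for 26, but a cheaper cover exists.
Choose R5 and R7: together they cover Pine, Maple, Willow, Alder, Holly — every station.
Total annual cost: 11 + 10 = 21.
No cover costs less than 21.

21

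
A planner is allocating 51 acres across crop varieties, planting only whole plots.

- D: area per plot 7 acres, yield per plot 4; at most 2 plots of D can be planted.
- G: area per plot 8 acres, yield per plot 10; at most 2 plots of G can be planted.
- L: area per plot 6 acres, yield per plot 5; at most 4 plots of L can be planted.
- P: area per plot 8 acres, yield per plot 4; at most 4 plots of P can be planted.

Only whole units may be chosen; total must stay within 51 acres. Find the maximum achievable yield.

44

This is a bounded integer knapsack.
1×D, 2×G, and 4×L: area 47 ≤ 51, yield 1·4 + 2·10 + 4·5 = 44.
2×G, 4×L, and 1×P: area 48 ≤ 51, yield 2·10 + 4·5 + 1·4 = 44.
Best is 44.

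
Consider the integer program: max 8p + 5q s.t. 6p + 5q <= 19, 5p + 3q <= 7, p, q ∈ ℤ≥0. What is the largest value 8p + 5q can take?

Relaxing integrality, the LP optimum is 11.67 at (p,q) = (0, 2.33), which is not an integer point.
(p,q)=(0,2) is feasible, giving 10.
(p,q)=(0,1) is feasible, giving 5.
The best lattice point is (0,2), giving 10.

10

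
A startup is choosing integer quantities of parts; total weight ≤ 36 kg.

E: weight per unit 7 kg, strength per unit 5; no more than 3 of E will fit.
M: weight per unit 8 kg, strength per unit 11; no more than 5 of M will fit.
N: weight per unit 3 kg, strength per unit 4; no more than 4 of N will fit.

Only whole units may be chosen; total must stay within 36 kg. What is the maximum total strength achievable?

3×M and 4×N: weight 36 ≤ 36, strength 3·11 + 4·4 = 49.
4×M and 1×N: weight 35 ≤ 36, strength 4·11 + 1·4 = 48.
Best is 49.

49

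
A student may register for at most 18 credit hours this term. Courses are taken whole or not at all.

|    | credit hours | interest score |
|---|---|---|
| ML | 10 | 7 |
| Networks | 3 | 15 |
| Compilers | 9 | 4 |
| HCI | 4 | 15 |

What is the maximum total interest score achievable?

37

Allowing fractional choices, the relaxed optimum would be about 37.4, but courses are indivisible.
Networks + HCI: credit hours 3 + 4 = 7 ≤ 18, interest score 15 + 15 = 30.
Networks + Compilers + HCI: credit hours 3 + 9 + 4 = 16 ≤ 18, interest score 15 + 4 + 15 = 34.
ML + Networks + HCI: credit hours 10 + 3 + 4 = 17 ≤ 18, interest score 7 + 15 + 15 = 37.
Best is ML, Networks, and HCI with total interest score 37.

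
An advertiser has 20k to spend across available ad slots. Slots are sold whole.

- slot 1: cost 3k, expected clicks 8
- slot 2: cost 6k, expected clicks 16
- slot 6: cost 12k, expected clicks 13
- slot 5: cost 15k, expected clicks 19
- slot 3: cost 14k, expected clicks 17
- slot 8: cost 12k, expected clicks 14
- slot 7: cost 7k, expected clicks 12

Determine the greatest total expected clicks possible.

36

Take slot 1, slot 2, and slot 7: cost 3 + 6 + 7 = 16 ≤ 20, expected clicks 8 + 16 + 12 = 36.
No other feasible combination does better.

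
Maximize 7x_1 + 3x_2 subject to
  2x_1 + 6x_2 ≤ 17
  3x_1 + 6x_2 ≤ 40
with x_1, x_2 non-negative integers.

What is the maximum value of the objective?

The continuous relaxation peaks at (8.5, 0) with value 59.50; rounding to a feasible lattice point costs some objective.
(x_1,x_2)=(8,0): 2·8+6·0=16≤17, 3·8+6·0=24≤40, objective 56.
(x_1,x_2)=(7,0): 2·7+6·0=14≤17, 3·7+6·0=21≤40, objective 49.
No feasible integer point exceeds 56.

56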